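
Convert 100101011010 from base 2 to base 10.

Sum of powers of 2 for each 1-bit:
2^1 + 2^3 + 2^4 + 2^6 + 2^8 + 2^11
= 2 + 8 + 16 + 64 + 256 + 2048
= 2394



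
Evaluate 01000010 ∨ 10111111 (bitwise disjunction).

OR: 1 when either bit is 1
  01000010
| 10111111
----------
  11111111
Decimal: 66 | 191 = 255



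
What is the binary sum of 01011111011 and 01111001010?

Add column by column from the right: bit + bit + carry-in; write the sum mod 2, carry 1 when the sum is 2 or 3.
carry:  11111110100
        01011111011
+       01111001010
-------------------
       011011000101
(the carry out of the leftmost column, 0, becomes the leading bit)
Decimal check:
  01011111011 = 512 + 128 + 64 + 32 + 16 + 8 + 2 + 1 = 763
  01111001010 = 512 + 256 + 128 + 64 + 8 + 2 = 970
  763 + 970 = 1733, and 011011000101 = 1024 + 512 + 128 + 64 + 4 + 1 = 1733 ✓



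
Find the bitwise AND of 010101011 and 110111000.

AND: 1 only when both bits are 1
  010101011
& 110111000
-----------
  010101000
Decimal: 171 & 440 = 168



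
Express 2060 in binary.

Using repeated division by 2:
2060 ÷ 2 = 1030 remainder 0
1030 ÷ 2 = 515 remainder 0
515 ÷ 2 = 257 remainder 1
257 ÷ 2 = 128 remainder 1
128 ÷ 2 = 64 remainder 0
64 ÷ 2 = 32 remainder 0
32 ÷ 2 = 16 remainder 0
16 ÷ 2 = 8 remainder 0
8 ÷ 2 = 4 remainder 0
4 ÷ 2 = 2 remainder 0
2 ÷ 2 = 1 remainder 0
1 ÷ 2 = 0 remainder 1
Reading remainders bottom to top: 100000001100



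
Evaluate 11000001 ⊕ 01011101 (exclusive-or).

XOR: 1 when bits differ
  11000001
^ 01011101
----------
  10011100
Decimal: 193 ^ 93 = 156



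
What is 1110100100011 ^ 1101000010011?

XOR: 1 when bits differ
  1110100100011
^ 1101000010011
---------------
  0011100110000
Decimal: 7459 ^ 6675 = 1840



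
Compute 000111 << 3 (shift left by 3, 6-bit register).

Original: 000111 (decimal 7)
Shift left by 3 positions
Append 3 zeros on the right
Result: 111000 (decimal 56)
Equivalent: 7 << 3 = 7 × 2^3 = 56



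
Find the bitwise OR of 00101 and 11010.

OR: 1 when either bit is 1
  00101
| 11010
-------
  11111
Decimal: 5 | 26 = 31



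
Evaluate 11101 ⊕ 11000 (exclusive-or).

XOR: 1 when bits differ
  11101
^ 11000
-------
  00101
Decimal: 29 ^ 24 = 5



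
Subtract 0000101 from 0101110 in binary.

Method 1 - Direct subtraction (column by column from the right: bit − bit − borrow-in; if negative, add 2 and borrow 1 from the next column):
borrow: 0000010
        0101110
-       0000101
---------------
        0101001

Method 2 - Add two's complement:
Two's complement of 0000101: invert → 1111010, add 1 → 1111011
  0101110
+ 1111011
---------
 10101001  (end carry out of the top bit = 1)
Discarding the end carry: 0101001
Decimal check:
  0101110 = 32 + 8 + 4 + 2 = 46
  0000101 = 4 + 1 = 5
  46 - 5 = 41, and 0101001 = 32 + 8 + 1 = 41 ✓



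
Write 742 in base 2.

Using repeated division by 2:
742 ÷ 2 = 371 remainder 0
371 ÷ 2 = 185 remainder 1
185 ÷ 2 = 92 remainder 1
92 ÷ 2 = 46 remainder 0
46 ÷ 2 = 23 remainder 0
23 ÷ 2 = 11 remainder 1
11 ÷ 2 = 5 remainder 1
5 ÷ 2 = 2 remainder 1
2 ÷ 2 = 1 remainder 0
1 ÷ 2 = 0 remainder 1
Reading remainders bottom to top: 1011100110



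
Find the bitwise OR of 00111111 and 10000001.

OR: 1 when either bit is 1
  00111111
| 10000001
----------
  10111111
Decimal: 63 | 129 = 191



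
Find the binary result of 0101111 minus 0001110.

Method 1 - Direct subtraction (column by column from the right: bit − bit − borrow-in; if negative, add 2 and borrow 1 from the next column):
borrow: 0000000
        0101111
-       0001110
---------------
        0100001

Method 2 - Add two's complement:
Two's complement of 0001110: invert → 1110001, add 1 → 1110010
  0101111
+ 1110010
---------
 10100001  (end carry out of the top bit = 1)
Discarding the end carry: 0100001
Decimal check:
  0101111 = 32 + 8 + 4 + 2 + 1 = 47
  0001110 = 8 + 4 + 2 = 14
  47 - 14 = 33, and 0100001 = 32 + 1 = 33 ✓



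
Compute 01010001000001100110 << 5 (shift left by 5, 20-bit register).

Original: 01010001000001100110 (decimal 331878)
Shift left by 5 positions
Append 5 zeros on the right and drop the 5 high bits that overflow the 20-bit width
Result: 00100000110011000000 (decimal 134336)
Equivalent: 331878 << 5 = 331878 × 2^5 = 10620096, truncated to 20 bits = 134336



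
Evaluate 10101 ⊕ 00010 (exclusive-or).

XOR: 1 when bits differ
  10101
^ 00010
-------
  10111
Decimal: 21 ^ 2 = 23



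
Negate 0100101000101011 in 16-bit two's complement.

Original: 0100101000101011
Step 1 - Invert all bits: 1011010111010100
Step 2 - Add 1: 1011010111010101
Verification: 0100101000101011 + 1011010111010101 = 10000000000000000; discarding the end carry (carry out of the top bit) leaves the 16-bit value 0000000000000000, as required for x + (-x)



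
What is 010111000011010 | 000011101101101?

OR: 1 when either bit is 1
  010111000011010
| 000011101101101
-----------------
  010111101111111
Decimal: 11802 | 1901 = 12159



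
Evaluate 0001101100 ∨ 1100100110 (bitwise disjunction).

OR: 1 when either bit is 1
  0001101100
| 1100100110
------------
  1101101110
Decimal: 108 | 806 = 878



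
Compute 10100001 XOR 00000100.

XOR: 1 when bits differ
  10100001
^ 00000100
----------
  10100101
Decimal: 161 ^ 4 = 165



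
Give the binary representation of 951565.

Using repeated division by 2:
951565 ÷ 2 = 475782 remainder 1
475782 ÷ 2 = 237891 remainder 0
237891 ÷ 2 = 118945 remainder 1
118945 ÷ 2 = 59472 remainder 1
59472 ÷ 2 = 29736 remainder 0
29736 ÷ 2 = 14868 remainder 0
14868 ÷ 2 = 7434 remainder 0
7434 ÷ 2 = 3717 remainder 0
3717 ÷ 2 = 1858 remainder 1
1858 ÷ 2 = 929 remainder 0
929 ÷ 2 = 464 remainder 1
464 ÷ 2 = 232 remainder 0
232 ÷ 2 = 116 remainder 0
116 ÷ 2 = 58 remainder 0
58 ÷ 2 = 29 remainder 0
29 ÷ 2 = 14 remainder 1
14 ÷ 2 = 7 remainder 0
7 ÷ 2 = 3 remainder 1
3 ÷ 2 = 1 remainder 1
1 ÷ 2 = 0 remainder 1
Reading remainders bottom to top: 11101000010100001101



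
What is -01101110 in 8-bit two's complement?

Original: 01101110
Step 1 - Invert all bits: 10010001
Step 2 - Add 1: 10010010
Verification: 01101110 + 10010010 = 100000000; discarding the end carry (carry out of the top bit) leaves the 8-bit value 00000000, as required for x + (-x)



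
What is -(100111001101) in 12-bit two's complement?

Original (sign bit 1, negative): 100111001101
Step 1 - Invert all bits: 011000110010
Step 2 - Add 1: 011000110011
Verification: 100111001101 + 011000110011 = 1000000000000; discarding the end carry (carry out of the top bit) leaves the 12-bit value 000000000000, as required for x + (-x)



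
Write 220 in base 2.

Using repeated division by 2:
220 ÷ 2 = 110 remainder 0
110 ÷ 2 = 55 remainder 0
55 ÷ 2 = 27 remainder 1
27 ÷ 2 = 13 remainder 1
13 ÷ 2 = 6 remainder 1
6 ÷ 2 = 3 remainder 0
3 ÷ 2 = 1 remainder 1
1 ÷ 2 = 0 remainder 1
Reading remainders bottom to top: 11011100



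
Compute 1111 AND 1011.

AND: 1 only when both bits are 1
  1111
& 1011
------
  1011
Decimal: 15 & 11 = 11



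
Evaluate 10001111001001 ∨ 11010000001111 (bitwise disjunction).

OR: 1 when either bit is 1
  10001111001001
| 11010000001111
----------------
  11011111001111
Decimal: 9161 | 13327 = 14287



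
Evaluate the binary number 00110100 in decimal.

Sum of powers of 2 for each 1-bit:
2^2 + 2^4 + 2^5
= 4 + 16 + 32
= 52



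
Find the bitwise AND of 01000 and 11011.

AND: 1 only when both bits are 1
  01000
& 11011
-------
  01000
Decimal: 8 & 27 = 8



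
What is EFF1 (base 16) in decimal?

Expand by place value (powers of 16):
Digit values: E = 14, F = 15
EFF1 = 14 × 16^3 + 15 × 16^2 + 15 × 16^1 + 1 × 16^0
= 14 × 4096 + 15 × 256 + 15 × 16 + 1 × 1
= 57344 + 3840 + 240 + 1
= 61425



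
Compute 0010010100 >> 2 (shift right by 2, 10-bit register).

Original: 0010010100 (decimal 148)
Shift right by 2 positions
Drop the 2 low bits; fill with zeros on the left
Result: 0000100101 (decimal 37)
Equivalent: 148 >> 2 = 148 ÷ 2^2 = 37



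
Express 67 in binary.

Using repeated division by 2:
67 ÷ 2 = 33 remainder 1
33 ÷ 2 = 16 remainder 1
16 ÷ 2 = 8 remainder 0
8 ÷ 2 = 4 remainder 0
4 ÷ 2 = 2 remainder 0
2 ÷ 2 = 1 remainder 0
1 ÷ 2 = 0 remainder 1
Reading remainders bottom to top: 1000011



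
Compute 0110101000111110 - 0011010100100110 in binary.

Method 1 - Direct subtraction (column by column from the right: bit − bit − borrow-in; if negative, add 2 and borrow 1 from the next column):
borrow: 0110101000000000
        0110101000111110
-       0011010100100110
------------------------
        0011010100011000

Method 2 - Add two's complement:
Two's complement of 0011010100100110: invert → 1100101011011001, add 1 → 1100101011011010
  0110101000111110
+ 1100101011011010
------------------
 10011010100011000  (end carry out of the top bit = 1)
Discarding the end carry: 0011010100011000
Decimal check:
  0110101000111110 = 16384 + 8192 + 2048 + 512 + 32 + 16 + 8 + 4 + 2 = 27198
  0011010100100110 = 8192 + 4096 + 1024 + 256 + 32 + 4 + 2 = 13606
  27198 - 13606 = 13592, and 0011010100011000 = 8192 + 4096 + 1024 + 256 + 16 + 8 = 13592 ✓



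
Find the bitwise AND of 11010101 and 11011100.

AND: 1 only when both bits are 1
  11010101
& 11011100
----------
  11010100
Decimal: 213 & 220 = 212



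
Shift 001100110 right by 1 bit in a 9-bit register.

Original: 001100110 (decimal 102)
Shift right by 1 position
Drop the 1 low bit; fill with zero on the left
Result: 000110011 (decimal 51)
Equivalent: 102 >> 1 = 102 ÷ 2^1 = 51



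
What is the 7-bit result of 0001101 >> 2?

Original: 0001101 (decimal 13)
Shift right by 2 positions
Drop the 2 low bits; fill with zeros on the left
Result: 0000011 (decimal 3)
Equivalent: 13 >> 2 = 13 ÷ 2^2 = 3



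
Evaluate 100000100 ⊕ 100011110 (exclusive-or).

XOR: 1 when bits differ
  100000100
^ 100011110
-----------
  000011010
Decimal: 260 ^ 286 = 26



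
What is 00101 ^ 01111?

XOR: 1 when bits differ
  00101
^ 01111
-------
  01010
Decimal: 5 ^ 15 = 10



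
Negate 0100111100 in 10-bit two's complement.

Original: 0100111100
Step 1 - Invert all bits: 1011000011
Step 2 - Add 1: 1011000100
Verification: 0100111100 + 1011000100 = 10000000000; discarding the end carry (carry out of the top bit) leaves the 10-bit value 0000000000, as required for x + (-x)



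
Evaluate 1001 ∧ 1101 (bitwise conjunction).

AND: 1 only when both bits are 1
  1001
& 1101
------
  1001
Decimal: 9 & 13 = 9



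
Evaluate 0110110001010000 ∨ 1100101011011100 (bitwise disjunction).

OR: 1 when either bit is 1
  0110110001010000
| 1100101011011100
------------------
  1110111011011100
Decimal: 27728 | 51932 = 61148



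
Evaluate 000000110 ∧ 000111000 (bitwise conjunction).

AND: 1 only when both bits are 1
  000000110
& 000111000
-----------
  000000000
Decimal: 6 & 56 = 0



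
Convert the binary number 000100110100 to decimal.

Sum of powers of 2 for each 1-bit:
2^2 + 2^4 + 2^5 + 2^8
= 4 + 16 + 32 + 256
= 308



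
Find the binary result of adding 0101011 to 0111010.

Add column by column from the right: bit + bit + carry-in; write the sum mod 2, carry 1 when the sum is 2 or 3.
carry:  1110100
        0101011
+       0111010
---------------
       01100101
(the carry out of the leftmost column, 0, becomes the leading bit)
Decimal check:
  0101011 = 32 + 8 + 2 + 1 = 43
  0111010 = 32 + 16 + 8 + 2 = 58
  43 + 58 = 101, and 01100101 = 64 + 32 + 4 + 1 = 101 ✓



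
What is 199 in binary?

Using repeated division by 2:
199 ÷ 2 = 99 remainder 1
99 ÷ 2 = 49 remainder 1
49 ÷ 2 = 24 remainder 1
24 ÷ 2 = 12 remainder 0
12 ÷ 2 = 6 remainder 0
6 ÷ 2 = 3 remainder 0
3 ÷ 2 = 1 remainder 1
1 ÷ 2 = 0 remainder 1
Reading remainders bottom to top: 11000111



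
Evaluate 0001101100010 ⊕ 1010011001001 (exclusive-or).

XOR: 1 when bits differ
  0001101100010
^ 1010011001001
---------------
  1011110101011
Decimal: 866 ^ 5321 = 6059



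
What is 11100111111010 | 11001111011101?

OR: 1 when either bit is 1
  11100111111010
| 11001111011101
----------------
  11101111111111
Decimal: 14842 | 13277 = 15359



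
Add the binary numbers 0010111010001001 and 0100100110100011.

Add column by column from the right: bit + bit + carry-in; write the sum mod 2, carry 1 when the sum is 2 or 3.
carry:  0001111100000110
        0010111010001001
+       0100100110100011
------------------------
       00111100000101100
(the carry out of the leftmost column, 0, becomes the leading bit)
Decimal check:
  0010111010001001 = 8192 + 2048 + 1024 + 512 + 128 + 8 + 1 = 11913
  0100100110100011 = 16384 + 2048 + 256 + 128 + 32 + 2 + 1 = 18851
  11913 + 18851 = 30764, and 00111100000101100 = 16384 + 8192 + 4096 + 2048 + 32 + 8 + 4 = 30764 ✓



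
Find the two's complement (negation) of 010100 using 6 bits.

Original: 010100
Step 1 - Invert all bits: 101011
Step 2 - Add 1: 101100
Verification: 010100 + 101100 = 1000000; discarding the end carry (carry out of the top bit) leaves the 6-bit value 000000, as required for x + (-x)



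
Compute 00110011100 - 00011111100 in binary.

Method 1 - Direct subtraction (column by column from the right: bit − bit − borrow-in; if negative, add 2 and borrow 1 from the next column):
borrow: 00111000000
        00110011100
-       00011111100
-------------------
        00010100000

Method 2 - Add two's complement:
Two's complement of 00011111100: invert → 11100000011, add 1 → 11100000100
  00110011100
+ 11100000100
-------------
 100010100000  (end carry out of the top bit = 1)
Discarding the end carry: 00010100000
Decimal check:
  00110011100 = 256 + 128 + 16 + 8 + 4 = 412
  00011111100 = 128 + 64 + 32 + 16 + 8 + 4 = 252
  412 - 252 = 160, and 00010100000 = 128 + 32 = 160 ✓



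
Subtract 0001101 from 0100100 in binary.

Method 1 - Direct subtraction (column by column from the right: bit − bit − borrow-in; if negative, add 2 and borrow 1 from the next column):
borrow: 0111110
        0100100
-       0001101
---------------
        0010111

Method 2 - Add two's complement:
Two's complement of 0001101: invert → 1110010, add 1 → 1110011
  0100100
+ 1110011
---------
 10010111  (end carry out of the top bit = 1)
Discarding the end carry: 0010111
Decimal check:
  0100100 = 32 + 4 = 36
  0001101 = 8 + 4 + 1 = 13
  36 - 13 = 23, and 0010111 = 16 + 4 + 2 + 1 = 23 ✓



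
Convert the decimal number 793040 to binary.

Using repeated division by 2:
793040 ÷ 2 = 396520 remainder 0
396520 ÷ 2 = 198260 remainder 0
198260 ÷ 2 = 99130 remainder 0
99130 ÷ 2 = 49565 remainder 0
49565 ÷ 2 = 24782 remainder 1
24782 ÷ 2 = 12391 remainder 0
12391 ÷ 2 = 6195 remainder 1
6195 ÷ 2 = 3097 remainder 1
3097 ÷ 2 = 1548 remainder 1
1548 ÷ 2 = 774 remainder 0
774 ÷ 2 = 387 remainder 0
387 ÷ 2 = 193 remainder 1
193 ÷ 2 = 96 remainder 1
96 ÷ 2 = 48 remainder 0
48 ÷ 2 = 24 remainder 0
24 ÷ 2 = 12 remainder 0
12 ÷ 2 = 6 remainder 0
6 ÷ 2 = 3 remainder 0
3 ÷ 2 = 1 remainder 1
1 ÷ 2 = 0 remainder 1
Reading remainders bottom to top: 11000001100111010000



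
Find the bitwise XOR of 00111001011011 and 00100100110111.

XOR: 1 when bits differ
  00111001011011
^ 00100100110111
----------------
  00011101101100
Decimal: 3675 ^ 2359 = 1900



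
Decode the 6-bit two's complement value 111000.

Binary: 111000
Sign bit: 1 (negative)
Invert: 000111
Add 1:  001000
Magnitude: 001000 = 8
Value: -8



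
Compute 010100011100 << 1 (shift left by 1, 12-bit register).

Original: 010100011100 (decimal 1308)
Shift left by 1 position
Append 1 zero on the right
Result: 101000111000 (decimal 2616)
Equivalent: 1308 << 1 = 1308 × 2^1 = 2616



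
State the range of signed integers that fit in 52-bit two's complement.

For 52-bit two's complement:
Minimum: -2^51 = -2251799813685248
Maximum: 2^51 - 1 = 2251799813685247



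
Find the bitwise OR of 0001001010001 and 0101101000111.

OR: 1 when either bit is 1
  0001001010001
| 0101101000111
---------------
  0101101010111
Decimal: 593 | 2887 = 2903



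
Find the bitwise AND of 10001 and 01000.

AND: 1 only when both bits are 1
  10001
& 01000
-------
  00000
Decimal: 17 & 8 = 0



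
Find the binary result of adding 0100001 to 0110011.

Add column by column from the right: bit + bit + carry-in; write the sum mod 2, carry 1 when the sum is 2 or 3.
carry:  1000110
        0100001
+       0110011
---------------
       01010100
(the carry out of the leftmost column, 0, becomes the leading bit)
Decimal check:
  0100001 = 32 + 1 = 33
  0110011 = 32 + 16 + 2 + 1 = 51
  33 + 51 = 84, and 01010100 = 64 + 16 + 4 = 84 ✓



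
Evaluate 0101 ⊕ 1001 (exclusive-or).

XOR: 1 when bits differ
  0101
^ 1001
------
  1100
Decimal: 5 ^ 9 = 12



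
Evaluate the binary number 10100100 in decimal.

Sum of powers of 2 for each 1-bit:
2^2 + 2^5 + 2^7
= 4 + 32 + 128
= 164



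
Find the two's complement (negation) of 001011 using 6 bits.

Original: 001011
Step 1 - Invert all bits: 110100
Step 2 - Add 1: 110101
Verification: 001011 + 110101 = 1000000; discarding the end carry (carry out of the top bit) leaves the 6-bit value 000000, as required for x + (-x)



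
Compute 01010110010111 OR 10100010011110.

OR: 1 when either bit is 1
  01010110010111
| 10100010011110
----------------
  11110110011111
Decimal: 5527 | 10398 = 15775



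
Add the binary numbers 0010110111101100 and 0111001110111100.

Add column by column from the right: bit + bit + carry-in; write the sum mod 2, carry 1 when the sum is 2 or 3.
carry:  1111111111111000
        0010110111101100
+       0111001110111100
------------------------
       01010000110101000
(the carry out of the leftmost column, 0, becomes the leading bit)
Decimal check:
  0010110111101100 = 8192 + 2048 + 1024 + 256 + 128 + 64 + 32 + 8 + 4 = 11756
  0111001110111100 = 16384 + 8192 + 4096 + 512 + 256 + 128 + 32 + 16 + 8 + 4 = 29628
  11756 + 29628 = 41384, and 01010000110101000 = 32768 + 8192 + 256 + 128 + 32 + 8 = 41384 ✓



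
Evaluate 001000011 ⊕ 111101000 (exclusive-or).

XOR: 1 when bits differ
  001000011
^ 111101000
-----------
  110101011
Decimal: 67 ^ 488 = 427



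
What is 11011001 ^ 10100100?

XOR: 1 when bits differ
  11011001
^ 10100100
----------
  01111101
Decimal: 217 ^ 164 = 125



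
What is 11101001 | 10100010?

OR: 1 when either bit is 1
  11101001
| 10100010
----------
  11101011
Decimal: 233 | 162 = 235



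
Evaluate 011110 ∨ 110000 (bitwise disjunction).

OR: 1 when either bit is 1
  011110
| 110000
--------
  111110
Decimal: 30 | 48 = 62



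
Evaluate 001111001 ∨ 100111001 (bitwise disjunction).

OR: 1 when either bit is 1
  001111001
| 100111001
-----------
  101111001
Decimal: 121 | 313 = 377



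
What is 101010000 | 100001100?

OR: 1 when either bit is 1
  101010000
| 100001100
-----------
  101011100
Decimal: 336 | 268 = 348



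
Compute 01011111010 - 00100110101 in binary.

Method 1 - Direct subtraction (column by column from the right: bit − bit − borrow-in; if negative, add 2 and borrow 1 from the next column):
borrow: 01000001010
        01011111010
-       00100110101
-------------------
        00111000101

Method 2 - Add two's complement:
Two's complement of 00100110101: invert → 11011001010, add 1 → 11011001011
  01011111010
+ 11011001011
-------------
 100111000101  (end carry out of the top bit = 1)
Discarding the end carry: 00111000101
Decimal check:
  01011111010 = 512 + 128 + 64 + 32 + 16 + 8 + 2 = 762
  00100110101 = 256 + 32 + 16 + 4 + 1 = 309
  762 - 309 = 453, and 00111000101 = 256 + 128 + 64 + 4 + 1 = 453 ✓



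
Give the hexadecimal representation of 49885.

Using repeated division by 16 (digits 10–15 are A–F):
49885 ÷ 16 = 3117 remainder 13 (D)
3117 ÷ 16 = 194 remainder 13 (D)
194 ÷ 16 = 12 remainder 2
12 ÷ 16 = 0 remainder 12 (C)
Reading remainders bottom to top: C2DD



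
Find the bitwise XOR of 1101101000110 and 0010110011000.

XOR: 1 when bits differ
  1101101000110
^ 0010110011000
---------------
  1111011011110
Decimal: 6982 ^ 1432 = 7902



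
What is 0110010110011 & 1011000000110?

AND: 1 only when both bits are 1
  0110010110011
& 1011000000110
---------------
  0010000000010
Decimal: 3251 & 5638 = 1026



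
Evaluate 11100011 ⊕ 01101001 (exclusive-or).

XOR: 1 when bits differ
  11100011
^ 01101001
----------
  10001010
Decimal: 227 ^ 105 = 138



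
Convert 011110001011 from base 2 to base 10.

Sum of powers of 2 for each 1-bit:
2^0 + 2^1 + 2^3 + 2^7 + 2^8 + 2^9 + 2^10
= 1 + 2 + 8 + 128 + 256 + 512 + 1024
= 1931



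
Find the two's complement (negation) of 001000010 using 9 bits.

Original: 001000010
Step 1 - Invert all bits: 110111101
Step 2 - Add 1: 110111110
Verification: 001000010 + 110111110 = 1000000000; discarding the end carry (carry out of the top bit) leaves the 9-bit value 000000000, as required for x + (-x)



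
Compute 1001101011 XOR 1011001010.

XOR: 1 when bits differ
  1001101011
^ 1011001010
------------
  0010100001
Decimal: 619 ^ 714 = 161



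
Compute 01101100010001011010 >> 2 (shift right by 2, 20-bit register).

Original: 01101100010001011010 (decimal 443482)
Shift right by 2 positions
Drop the 2 low bits; fill with zeros on the left
Result: 00011011000100010110 (decimal 110870)
Equivalent: 443482 >> 2 = 443482 ÷ 2^2 = 110870



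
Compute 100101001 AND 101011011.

AND: 1 only when both bits are 1
  100101001
& 101011011
-----------
  100001001
Decimal: 297 & 347 = 265



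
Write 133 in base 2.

Using repeated division by 2:
133 ÷ 2 = 66 remainder 1
66 ÷ 2 = 33 remainder 0
33 ÷ 2 = 16 remainder 1
16 ÷ 2 = 8 remainder 0
8 ÷ 2 = 4 remainder 0
4 ÷ 2 = 2 remainder 0
2 ÷ 2 = 1 remainder 0
1 ÷ 2 = 0 remainder 1
Reading remainders bottom to top: 10000101



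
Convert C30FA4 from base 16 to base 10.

Expand by place value (powers of 16):
Digit values: C = 12, F = 15, A = 10
C30FA4 = 12 × 16^5 + 3 × 16^4 + 0 × 16^3 + 15 × 16^2 + 10 × 16^1 + 4 × 16^0
= 12 × 1048576 + 3 × 65536 + 0 × 4096 + 15 × 256 + 10 × 16 + 4 × 1
= 12582912 + 196608 + 0 + 3840 + 160 + 4
= 12783524



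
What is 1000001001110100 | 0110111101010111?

OR: 1 when either bit is 1
  1000001001110100
| 0110111101010111
------------------
  1110111101110111
Decimal: 33396 | 28503 = 61303



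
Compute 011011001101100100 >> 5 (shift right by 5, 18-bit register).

Original: 011011001101100100 (decimal 111460)
Shift right by 5 positions
Drop the 5 low bits; fill with zeros on the left
Result: 000000110110011011 (decimal 3483)
Equivalent: 111460 >> 5 = 111460 ÷ 2^5 = 3483



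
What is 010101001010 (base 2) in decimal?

Sum of powers of 2 for each 1-bit:
2^1 + 2^3 + 2^6 + 2^8 + 2^10
= 2 + 8 + 64 + 256 + 1024
= 1354



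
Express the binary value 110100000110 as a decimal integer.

Sum of powers of 2 for each 1-bit:
2^1 + 2^2 + 2^8 + 2^10 + 2^11
= 2 + 4 + 256 + 1024 + 2048
= 3334



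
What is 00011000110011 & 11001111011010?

AND: 1 only when both bits are 1
  00011000110011
& 11001111011010
----------------
  00001000010010
Decimal: 1587 & 13274 = 530



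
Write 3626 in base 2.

Using repeated division by 2:
3626 ÷ 2 = 1813 remainder 0
1813 ÷ 2 = 906 remainder 1
906 ÷ 2 = 453 remainder 0
453 ÷ 2 = 226 remainder 1
226 ÷ 2 = 113 remainder 0
113 ÷ 2 = 56 remainder 1
56 ÷ 2 = 28 remainder 0
28 ÷ 2 = 14 remainder 0
14 ÷ 2 = 7 remainder 0
7 ÷ 2 = 3 remainder 1
3 ÷ 2 = 1 remainder 1
1 ÷ 2 = 0 remainder 1
Reading remainders bottom to top: 111000101010



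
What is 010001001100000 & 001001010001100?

AND: 1 only when both bits are 1
  010001001100000
& 001001010001100
-----------------
  000001000000000
Decimal: 8800 & 4748 = 512



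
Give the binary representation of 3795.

Using repeated division by 2:
3795 ÷ 2 = 1897 remainder 1
1897 ÷ 2 = 948 remainder 1
948 ÷ 2 = 474 remainder 0
474 ÷ 2 = 237 remainder 0
237 ÷ 2 = 118 remainder 1
118 ÷ 2 = 59 remainder 0
59 ÷ 2 = 29 remainder 1
29 ÷ 2 = 14 remainder 1
14 ÷ 2 = 7 remainder 0
7 ÷ 2 = 3 remainder 1
3 ÷ 2 = 1 remainder 1
1 ÷ 2 = 0 remainder 1
Reading remainders bottom to top: 111011010011



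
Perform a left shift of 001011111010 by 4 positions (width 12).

Original: 001011111010 (decimal 762)
Shift left by 4 positions
Append 4 zeros on the right and drop the 4 high bits that overflow the 12-bit width
Result: 111110100000 (decimal 4000)
Equivalent: 762 << 4 = 762 × 2^4 = 12192, truncated to 12 bits = 4000



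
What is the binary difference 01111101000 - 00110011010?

Method 1 - Direct subtraction (column by column from the right: bit − bit − borrow-in; if negative, add 2 and borrow 1 from the next column):
borrow: 00000111100
        01111101000
-       00110011010
-------------------
        01001001110

Method 2 - Add two's complement:
Two's complement of 00110011010: invert → 11001100101, add 1 → 11001100110
  01111101000
+ 11001100110
-------------
 101001001110  (end carry out of the top bit = 1)
Discarding the end carry: 01001001110
Decimal check:
  01111101000 = 512 + 256 + 128 + 64 + 32 + 8 = 1000
  00110011010 = 256 + 128 + 16 + 8 + 2 = 410
  1000 - 410 = 590, and 01001001110 = 512 + 64 + 8 + 4 + 2 = 590 ✓



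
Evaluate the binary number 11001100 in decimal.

Sum of powers of 2 for each 1-bit:
2^2 + 2^3 + 2^6 + 2^7
= 4 + 8 + 64 + 128
= 204



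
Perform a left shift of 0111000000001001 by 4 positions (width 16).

Original: 0111000000001001 (decimal 28681)
Shift left by 4 positions
Append 4 zeros on the right and drop the 4 high bits that overflow the 16-bit width
Result: 0000000010010000 (decimal 144)
Equivalent: 28681 << 4 = 28681 × 2^4 = 458896, truncated to 16 bits = 144



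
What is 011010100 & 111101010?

AND: 1 only when both bits are 1
  011010100
& 111101010
-----------
  011000000
Decimal: 212 & 490 = 192



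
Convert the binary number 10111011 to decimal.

Sum of powers of 2 for each 1-bit:
2^0 + 2^1 + 2^3 + 2^4 + 2^5 + 2^7
= 1 + 2 + 8 + 16 + 32 + 128
= 187



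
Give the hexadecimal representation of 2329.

Using repeated division by 16 (digits 10–15 are A–F):
2329 ÷ 16 = 145 remainder 9
145 ÷ 16 = 9 remainder 1
9 ÷ 16 = 0 remainder 9
Reading remainders bottom to top: 919



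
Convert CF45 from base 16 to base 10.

Expand by place value (powers of 16):
Digit values: C = 12, F = 15
CF45 = 12 × 16^3 + 15 × 16^2 + 4 × 16^1 + 5 × 16^0
= 12 × 4096 + 15 × 256 + 4 × 16 + 5 × 1
= 49152 + 3840 + 64 + 5
= 53061



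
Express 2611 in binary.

Using repeated division by 2:
2611 ÷ 2 = 1305 remainder 1
1305 ÷ 2 = 652 remainder 1
652 ÷ 2 = 326 remainder 0
326 ÷ 2 = 163 remainder 0
163 ÷ 2 = 81 remainder 1
81 ÷ 2 = 40 remainder 1
40 ÷ 2 = 20 remainder 0
20 ÷ 2 = 10 remainder 0
10 ÷ 2 = 5 remainder 0
5 ÷ 2 = 2 remainder 1
2 ÷ 2 = 1 remainder 0
1 ÷ 2 = 0 remainder 1
Reading remainders bottom to top: 101000110011



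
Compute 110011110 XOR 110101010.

XOR: 1 when bits differ
  110011110
^ 110101010
-----------
  000110100
Decimal: 414 ^ 426 = 52



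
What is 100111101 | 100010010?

OR: 1 when either bit is 1
  100111101
| 100010010
-----------
  100111111
Decimal: 317 | 274 = 319



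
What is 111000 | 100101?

OR: 1 when either bit is 1
  111000
| 100101
--------
  111101
Decimal: 56 | 37 = 61



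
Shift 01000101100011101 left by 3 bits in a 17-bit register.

Original: 01000101100011101 (decimal 35613)
Shift left by 3 positions
Append 3 zeros on the right and drop the 3 high bits that overflow the 17-bit width
Result: 00101100011101000 (decimal 22760)
Equivalent: 35613 << 3 = 35613 × 2^3 = 284904, truncated to 17 bits = 22760



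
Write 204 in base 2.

Using repeated division by 2:
204 ÷ 2 = 102 remainder 0
102 ÷ 2 = 51 remainder 0
51 ÷ 2 = 25 remainder 1
25 ÷ 2 = 12 remainder 1
12 ÷ 2 = 6 remainder 0
6 ÷ 2 = 3 remainder 0
3 ÷ 2 = 1 remainder 1
1 ÷ 2 = 0 remainder 1
Reading remainders bottom to top: 11001100



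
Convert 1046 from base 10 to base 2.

Using repeated division by 2:
1046 ÷ 2 = 523 remainder 0
523 ÷ 2 = 261 remainder 1
261 ÷ 2 = 130 remainder 1
130 ÷ 2 = 65 remainder 0
65 ÷ 2 = 32 remainder 1
32 ÷ 2 = 16 remainder 0
16 ÷ 2 = 8 remainder 0
8 ÷ 2 = 4 remainder 0
4 ÷ 2 = 2 remainder 0
2 ÷ 2 = 1 remainder 0
1 ÷ 2 = 0 remainder 1
Reading remainders bottom to top: 10000010110



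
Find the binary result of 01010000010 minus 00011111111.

Method 1 - Direct subtraction (column by column from the right: bit − bit − borrow-in; if negative, add 2 and borrow 1 from the next column):
borrow: 01111111110
        01010000010
-       00011111111
-------------------
        00110000011

Method 2 - Add two's complement:
Two's complement of 00011111111: invert → 11100000000, add 1 → 11100000001
  01010000010
+ 11100000001
-------------
 100110000011  (end carry out of the top bit = 1)
Discarding the end carry: 00110000011
Decimal check:
  01010000010 = 512 + 128 + 2 = 642
  00011111111 = 128 + 64 + 32 + 16 + 8 + 4 + 2 + 1 = 255
  642 - 255 = 387, and 00110000011 = 256 + 128 + 2 + 1 = 387 ✓



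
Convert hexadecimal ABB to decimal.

Expand by place value (powers of 16):
Digit values: A = 10, B = 11
ABB = 10 × 16^2 + 11 × 16^1 + 11 × 16^0
= 10 × 256 + 11 × 16 + 11 × 1
= 2560 + 176 + 11
= 2747



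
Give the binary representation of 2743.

Using repeated division by 2:
2743 ÷ 2 = 1371 remainder 1
1371 ÷ 2 = 685 remainder 1
685 ÷ 2 = 342 remainder 1
342 ÷ 2 = 171 remainder 0
171 ÷ 2 = 85 remainder 1
85 ÷ 2 = 42 remainder 1
42 ÷ 2 = 21 remainder 0
21 ÷ 2 = 10 remainder 1
10 ÷ 2 = 5 remainder 0
5 ÷ 2 = 2 remainder 1
2 ÷ 2 = 1 remainder 0
1 ÷ 2 = 0 remainder 1
Reading remainders bottom to top: 101010110111



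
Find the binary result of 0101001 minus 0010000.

Method 1 - Direct subtraction (column by column from the right: bit − bit − borrow-in; if negative, add 2 and borrow 1 from the next column):
borrow: 0100000
        0101001
-       0010000
---------------
        0011001

Method 2 - Add two's complement:
Two's complement of 0010000: invert → 1101111, add 1 → 1110000
  0101001
+ 1110000
---------
 10011001  (end carry out of the top bit = 1)
Discarding the end carry: 0011001
Decimal check:
  0101001 = 32 + 8 + 1 = 41
  0010000 = 16
  41 - 16 = 25, and 0011001 = 16 + 8 + 1 = 25 ✓



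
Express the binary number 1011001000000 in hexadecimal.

Group into 4-bit nibbles from right:
  0001 = 1
  0110 = 6
  0100 = 4
  0000 = 0
Result: 1640



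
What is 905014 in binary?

Using repeated division by 2:
905014 ÷ 2 = 452507 remainder 0
452507 ÷ 2 = 226253 remainder 1
226253 ÷ 2 = 113126 remainder 1
113126 ÷ 2 = 56563 remainder 0
56563 ÷ 2 = 28281 remainder 1
28281 ÷ 2 = 14140 remainder 1
14140 ÷ 2 = 7070 remainder 0
7070 ÷ 2 = 3535 remainder 0
3535 ÷ 2 = 1767 remainder 1
1767 ÷ 2 = 883 remainder 1
883 ÷ 2 = 441 remainder 1
441 ÷ 2 = 220 remainder 1
220 ÷ 2 = 110 remainder 0
110 ÷ 2 = 55 remainder 0
55 ÷ 2 = 27 remainder 1
27 ÷ 2 = 13 remainder 1
13 ÷ 2 = 6 remainder 1
6 ÷ 2 = 3 remainder 0
3 ÷ 2 = 1 remainder 1
1 ÷ 2 = 0 remainder 1
Reading remainders bottom to top: 11011100111100110110



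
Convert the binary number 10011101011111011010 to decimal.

Sum of powers of 2 for each 1-bit:
2^1 + 2^3 + 2^4 + 2^6 + 2^7 + 2^8 + 2^9 + 2^10 + 2^12 + 2^14 + 2^15 + 2^16 + 2^19
= 2 + 8 + 16 + 64 + 128 + 256 + 512 + 1024 + 4096 + 16384 + 32768 + 65536 + 524288
= 645082



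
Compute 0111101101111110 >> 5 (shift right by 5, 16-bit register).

Original: 0111101101111110 (decimal 31614)
Shift right by 5 positions
Drop the 5 low bits; fill with zeros on the left
Result: 0000001111011011 (decimal 987)
Equivalent: 31614 >> 5 = 31614 ÷ 2^5 = 987



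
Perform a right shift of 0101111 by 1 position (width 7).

Original: 0101111 (decimal 47)
Shift right by 1 position
Drop the 1 low bit; fill with zero on the left
Result: 0010111 (decimal 23)
Equivalent: 47 >> 1 = 47 ÷ 2^1 = 23



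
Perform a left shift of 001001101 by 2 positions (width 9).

Original: 001001101 (decimal 77)
Shift left by 2 positions
Append 2 zeros on the right
Result: 100110100 (decimal 308)
Equivalent: 77 << 2 = 77 × 2^2 = 308



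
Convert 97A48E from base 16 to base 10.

Expand by place value (powers of 16):
Digit values: A = 10, E = 14
97A48E = 9 × 16^5 + 7 × 16^4 + 10 × 16^3 + 4 × 16^2 + 8 × 16^1 + 14 × 16^0
= 9 × 1048576 + 7 × 65536 + 10 × 4096 + 4 × 256 + 8 × 16 + 14 × 1
= 9437184 + 458752 + 40960 + 1024 + 128 + 14
= 9938062



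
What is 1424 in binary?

Using repeated division by 2:
1424 ÷ 2 = 712 remainder 0
712 ÷ 2 = 356 remainder 0
356 ÷ 2 = 178 remainder 0
178 ÷ 2 = 89 remainder 0
89 ÷ 2 = 44 remainder 1
44 ÷ 2 = 22 remainder 0
22 ÷ 2 = 11 remainder 0
11 ÷ 2 = 5 remainder 1
5 ÷ 2 = 2 remainder 1
2 ÷ 2 = 1 remainder 0
1 ÷ 2 = 0 remainder 1
Reading remainders bottom to top: 10110010000



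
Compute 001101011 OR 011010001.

OR: 1 when either bit is 1
  001101011
| 011010001
-----------
  011111011
Decimal: 107 | 209 = 251



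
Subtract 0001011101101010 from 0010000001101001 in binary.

Method 1 - Direct subtraction (column by column from the right: bit − bit − borrow-in; if negative, add 2 and borrow 1 from the next column):
borrow: 0011111111111100
        0010000001101001
-       0001011101101010
------------------------
        0000100011111111

Method 2 - Add two's complement:
Two's complement of 0001011101101010: invert → 1110100010010101, add 1 → 1110100010010110
  0010000001101001
+ 1110100010010110
------------------
 10000100011111111  (end carry out of the top bit = 1)
Discarding the end carry: 0000100011111111
Decimal check:
  0010000001101001 = 8192 + 64 + 32 + 8 + 1 = 8297
  0001011101101010 = 4096 + 1024 + 512 + 256 + 64 + 32 + 8 + 2 = 5994
  8297 - 5994 = 2303, and 0000100011111111 = 2048 + 128 + 64 + 32 + 16 + 8 + 4 + 2 + 1 = 2303 ✓



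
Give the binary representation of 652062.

Using repeated division by 2:
652062 ÷ 2 = 326031 remainder 0
326031 ÷ 2 = 163015 remainder 1
163015 ÷ 2 = 81507 remainder 1
81507 ÷ 2 = 40753 remainder 1
40753 ÷ 2 = 20376 remainder 1
20376 ÷ 2 = 10188 remainder 0
10188 ÷ 2 = 5094 remainder 0
5094 ÷ 2 = 2547 remainder 0
2547 ÷ 2 = 1273 remainder 1
1273 ÷ 2 = 636 remainder 1
636 ÷ 2 = 318 remainder 0
318 ÷ 2 = 159 remainder 0
159 ÷ 2 = 79 remainder 1
79 ÷ 2 = 39 remainder 1
39 ÷ 2 = 19 remainder 1
19 ÷ 2 = 9 remainder 1
9 ÷ 2 = 4 remainder 1
4 ÷ 2 = 2 remainder 0
2 ÷ 2 = 1 remainder 0
1 ÷ 2 = 0 remainder 1
Reading remainders bottom to top: 10011111001100011110



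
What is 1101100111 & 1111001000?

AND: 1 only when both bits are 1
  1101100111
& 1111001000
------------
  1101000000
Decimal: 871 & 968 = 832



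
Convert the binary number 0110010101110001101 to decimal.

Sum of powers of 2 for each 1-bit:
2^0 + 2^2 + 2^3 + 2^7 + 2^8 + 2^9 + 2^11 + 2^13 + 2^16 + 2^17
= 1 + 4 + 8 + 128 + 256 + 512 + 2048 + 8192 + 65536 + 131072
= 207757



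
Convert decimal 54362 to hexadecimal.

Using repeated division by 16 (digits 10–15 are A–F):
54362 ÷ 16 = 3397 remainder 10 (A)
3397 ÷ 16 = 212 remainder 5
212 ÷ 16 = 13 remainder 4
13 ÷ 16 = 0 remainder 13 (D)
Reading remainders bottom to top: D45A



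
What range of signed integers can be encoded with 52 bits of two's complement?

For 52-bit two's complement:
Minimum: -2^51 = -2251799813685248
Maximum: 2^51 - 1 = 2251799813685247



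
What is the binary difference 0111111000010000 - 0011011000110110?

Method 1 - Direct subtraction (column by column from the right: bit − bit − borrow-in; if negative, add 2 and borrow 1 from the next column):
borrow: 0000111111111100
        0111111000010000
-       0011011000110110
------------------------
        0100011111011010

Method 2 - Add two's complement:
Two's complement of 0011011000110110: invert → 1100100111001001, add 1 → 1100100111001010
  0111111000010000
+ 1100100111001010
------------------
 10100011111011010  (end carry out of the top bit = 1)
Discarding the end carry: 0100011111011010
Decimal check:
  0111111000010000 = 16384 + 8192 + 4096 + 2048 + 1024 + 512 + 16 = 32272
  0011011000110110 = 8192 + 4096 + 1024 + 512 + 32 + 16 + 4 + 2 = 13878
  32272 - 13878 = 18394, and 0100011111011010 = 16384 + 1024 + 512 + 256 + 128 + 64 + 16 + 8 + 2 = 18394 ✓



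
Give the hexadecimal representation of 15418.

Using repeated division by 16 (digits 10–15 are A–F):
15418 ÷ 16 = 963 remainder 10 (A)
963 ÷ 16 = 60 remainder 3
60 ÷ 16 = 3 remainder 12 (C)
3 ÷ 16 = 0 remainder 3
Reading remainders bottom to top: 3C3A



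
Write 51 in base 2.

Using repeated division by 2:
51 ÷ 2 = 25 remainder 1
25 ÷ 2 = 12 remainder 1
12 ÷ 2 = 6 remainder 0
6 ÷ 2 = 3 remainder 0
3 ÷ 2 = 1 remainder 1
1 ÷ 2 = 0 remainder 1
Reading remainders bottom to top: 110011



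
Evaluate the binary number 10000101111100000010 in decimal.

Sum of powers of 2 for each 1-bit:
2^1 + 2^8 + 2^9 + 2^10 + 2^11 + 2^12 + 2^14 + 2^19
= 2 + 256 + 512 + 1024 + 2048 + 4096 + 16384 + 524288
= 548610



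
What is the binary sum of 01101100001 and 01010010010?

Add column by column from the right: bit + bit + carry-in; write the sum mod 2, carry 1 when the sum is 2 or 3.
carry:  10000000000
        01101100001
+       01010010010
-------------------
       010111110011
(the carry out of the leftmost column, 0, becomes the leading bit)
Decimal check:
  01101100001 = 512 + 256 + 64 + 32 + 1 = 865
  01010010010 = 512 + 128 + 16 + 2 = 658
  865 + 658 = 1523, and 010111110011 = 1024 + 256 + 128 + 64 + 32 + 16 + 2 + 1 = 1523 ✓



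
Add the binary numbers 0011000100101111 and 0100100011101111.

Add column by column from the right: bit + bit + carry-in; write the sum mod 2, carry 1 when the sum is 2 or 3.
carry:  0000001111011110
        0011000100101111
+       0100100011101111
------------------------
       00111101000011110
(the carry out of the leftmost column, 0, becomes the leading bit)
Decimal check:
  0011000100101111 = 8192 + 4096 + 256 + 32 + 8 + 4 + 2 + 1 = 12591
  0100100011101111 = 16384 + 2048 + 128 + 64 + 32 + 8 + 4 + 2 + 1 = 18671
  12591 + 18671 = 31262, and 00111101000011110 = 16384 + 8192 + 4096 + 2048 + 512 + 16 + 8 + 4 + 2 = 31262 ✓



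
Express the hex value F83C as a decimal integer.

Expand by place value (powers of 16):
Digit values: F = 15, C = 12
F83C = 15 × 16^3 + 8 × 16^2 + 3 × 16^1 + 12 × 16^0
= 15 × 4096 + 8 × 256 + 3 × 16 + 12 × 1
= 61440 + 2048 + 48 + 12
= 63548



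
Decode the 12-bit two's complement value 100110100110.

Binary: 100110100110
Sign bit: 1 (negative)
Invert: 011001011001
Add 1:  011001011010
Magnitude: 011001011010 = 1024 + 512 + 64 + 16 + 8 + 2 = 1626
Value: -1626



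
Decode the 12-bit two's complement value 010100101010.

Binary: 010100101010
Sign bit: 0 (non-negative)
Read directly as an unsigned value:
010100101010 = 1024 + 256 + 32 + 8 + 2 = 1322
Value: 1322



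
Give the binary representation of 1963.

Using repeated division by 2:
1963 ÷ 2 = 981 remainder 1
981 ÷ 2 = 490 remainder 1
490 ÷ 2 = 245 remainder 0
245 ÷ 2 = 122 remainder 1
122 ÷ 2 = 61 remainder 0
61 ÷ 2 = 30 remainder 1
30 ÷ 2 = 15 remainder 0
15 ÷ 2 = 7 remainder 1
7 ÷ 2 = 3 remainder 1
3 ÷ 2 = 1 remainder 1
1 ÷ 2 = 0 remainder 1
Reading remainders bottom to top: 11110101011



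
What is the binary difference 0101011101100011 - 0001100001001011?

Method 1 - Direct subtraction (column by column from the right: bit − bit − borrow-in; if negative, add 2 and borrow 1 from the next column):
borrow: 0111000000110000
        0101011101100011
-       0001100001001011
------------------------
        0011111100011000

Method 2 - Add two's complement:
Two's complement of 0001100001001011: invert → 1110011110110100, add 1 → 1110011110110101
  0101011101100011
+ 1110011110110101
------------------
 10011111100011000  (end carry out of the top bit = 1)
Discarding the end carry: 0011111100011000
Decimal check:
  0101011101100011 = 16384 + 4096 + 1024 + 512 + 256 + 64 + 32 + 2 + 1 = 22371
  0001100001001011 = 4096 + 2048 + 64 + 8 + 2 + 1 = 6219
  22371 - 6219 = 16152, and 0011111100011000 = 8192 + 4096 + 2048 + 1024 + 512 + 256 + 16 + 8 = 16152 ✓

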